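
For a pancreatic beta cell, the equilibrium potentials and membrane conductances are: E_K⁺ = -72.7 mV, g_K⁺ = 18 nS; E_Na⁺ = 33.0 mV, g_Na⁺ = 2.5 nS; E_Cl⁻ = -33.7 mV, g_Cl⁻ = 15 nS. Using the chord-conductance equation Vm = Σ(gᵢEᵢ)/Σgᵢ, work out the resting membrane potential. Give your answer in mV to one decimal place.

Σ gᵢEᵢ = 18·(-72.7) + 2.5·(33.0) + 15·(-33.7) = -1731.60
Σ gᵢ = 18 + 2.5 + 15 = 35.5
Vm = -1731.60 / 35.5 = -48.78 mV

-48.8 mV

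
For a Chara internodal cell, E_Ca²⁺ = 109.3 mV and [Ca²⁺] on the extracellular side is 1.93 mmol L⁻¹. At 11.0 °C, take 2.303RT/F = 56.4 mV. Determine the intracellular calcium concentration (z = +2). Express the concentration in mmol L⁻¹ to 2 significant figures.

Nernst: E = (56.4/2) · log₁₀([out]/[in]), so log₁₀([out]/[in]) = 109.3 × 2 / 56.4 = 3.8759.
[out]/[in] = 10^(3.8759) = 7514.
[in] = 1.93 / 7514 = 0.0002568 mmol L⁻¹.

0.00026 mmol L⁻¹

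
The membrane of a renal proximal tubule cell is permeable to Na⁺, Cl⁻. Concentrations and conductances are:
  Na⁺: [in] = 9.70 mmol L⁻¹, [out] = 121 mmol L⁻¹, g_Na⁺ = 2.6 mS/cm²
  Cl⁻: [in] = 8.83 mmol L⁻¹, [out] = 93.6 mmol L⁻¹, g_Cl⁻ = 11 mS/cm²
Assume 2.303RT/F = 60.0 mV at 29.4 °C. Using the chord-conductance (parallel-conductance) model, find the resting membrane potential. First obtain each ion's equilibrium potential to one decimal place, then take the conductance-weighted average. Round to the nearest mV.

-37 mV

E_Na⁺ = (60.0/1)·log₁₀(121/9.70) = 65.8 mV
E_Cl⁻ = (60.0/-1)·log₁₀(93.6/8.83) = -61.5 mV
Vm = (Σ gᵢEᵢ)/(Σ gᵢ) = (2.6·65.8 + 11·-61.5) / (2.6 + 11)
= -505.42 / 13.6 = -37.16 mV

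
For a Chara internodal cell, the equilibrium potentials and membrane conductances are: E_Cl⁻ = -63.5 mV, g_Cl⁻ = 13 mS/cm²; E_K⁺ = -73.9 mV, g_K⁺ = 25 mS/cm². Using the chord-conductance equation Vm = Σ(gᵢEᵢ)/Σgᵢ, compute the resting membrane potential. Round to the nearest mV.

Σ gᵢEᵢ = 13·(-63.5) + 25·(-73.9) = -2673.00
Σ gᵢ = 13 + 25 = 38
Vm = -2673.00 / 38 = -70.34 mV

-70 mV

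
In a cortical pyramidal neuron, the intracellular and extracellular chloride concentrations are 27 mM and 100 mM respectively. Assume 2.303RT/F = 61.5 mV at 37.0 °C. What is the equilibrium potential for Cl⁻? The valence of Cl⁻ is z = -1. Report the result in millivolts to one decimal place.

E = (61.5/z) · log₁₀([Cl⁻]_out/[Cl⁻]_in) with z = -1.
For an anion, dividing by z = -1 reverses the sign.
= (61.5/-1) · log₁₀(100/27) = -61.50 · log₁₀(3.704)
= -61.50 · (0.5686) = -34.97 mV

-35.0 mV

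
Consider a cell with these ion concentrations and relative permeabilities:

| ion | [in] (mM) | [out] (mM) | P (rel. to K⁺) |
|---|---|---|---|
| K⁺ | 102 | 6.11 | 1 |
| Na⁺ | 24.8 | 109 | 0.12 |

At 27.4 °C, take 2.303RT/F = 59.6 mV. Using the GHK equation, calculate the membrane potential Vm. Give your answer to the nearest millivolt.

Vm = 59.6 · log₁₀[(Σ P·[cation]ₒ + Σ P·[anion]ᵢ) / (Σ P·[cation]ᵢ + Σ P·[anion]ₒ)]
Numerator = 1×6.11 + 0.12×109 = 19.19
Denominator = 1×102 + 0.12×24.8 = 105
Vm = 59.6 · log₁₀(0.1828) = 59.6 × (-0.7380) = -43.99 mV

-44 mV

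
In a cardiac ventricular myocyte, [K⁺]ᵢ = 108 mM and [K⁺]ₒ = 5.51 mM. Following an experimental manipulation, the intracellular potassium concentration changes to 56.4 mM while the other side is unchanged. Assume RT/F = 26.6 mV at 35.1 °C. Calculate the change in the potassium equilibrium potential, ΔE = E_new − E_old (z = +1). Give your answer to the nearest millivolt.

E_old = (26.6/1)·ln(5.51/108) = -79.15 mV
E_new = (26.6/1)·ln(5.51/56.4) = -61.87 mV
ΔE = -61.87 − (-79.15) = 17.28 mV

17 mV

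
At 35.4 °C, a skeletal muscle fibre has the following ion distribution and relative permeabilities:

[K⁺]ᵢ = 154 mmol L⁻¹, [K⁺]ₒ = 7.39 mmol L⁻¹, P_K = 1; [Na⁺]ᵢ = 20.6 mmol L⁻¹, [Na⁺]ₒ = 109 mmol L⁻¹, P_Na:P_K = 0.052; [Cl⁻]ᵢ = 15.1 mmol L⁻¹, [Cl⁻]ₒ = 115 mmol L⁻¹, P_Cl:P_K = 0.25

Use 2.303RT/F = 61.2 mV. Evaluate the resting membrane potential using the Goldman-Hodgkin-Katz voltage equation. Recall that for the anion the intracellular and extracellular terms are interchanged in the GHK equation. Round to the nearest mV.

Vm = 61.2 · log₁₀[(Σ P·[cation]ₒ + Σ P·[anion]ᵢ) / (Σ P·[cation]ᵢ + Σ P·[anion]ₒ)]
Numerator = 1×7.39 + 0.052×109 + 0.25×15.1 = 16.83
Denominator = 1×154 + 0.052×20.6 + 0.25×115 = 183.8
Vm = 61.2 · log₁₀(0.091573) = 61.2 × (-1.0382) = -63.54 mV

-64 mV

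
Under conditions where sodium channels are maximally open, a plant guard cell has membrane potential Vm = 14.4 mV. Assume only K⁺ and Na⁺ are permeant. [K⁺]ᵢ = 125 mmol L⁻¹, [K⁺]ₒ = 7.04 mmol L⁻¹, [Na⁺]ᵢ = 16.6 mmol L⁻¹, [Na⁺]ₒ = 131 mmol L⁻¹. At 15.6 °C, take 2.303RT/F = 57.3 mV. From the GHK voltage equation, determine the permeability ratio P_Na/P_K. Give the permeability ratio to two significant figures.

2.1

Let α = P_Na/P_K. GHK: Vm = 57.3·log₁₀[(Kₒ + α·Naₒ)/(Kᵢ + α·Naᵢ)].
10^(Vm/57.3) = 10^(14.4/57.3) = 1.7836
So 1.7836·(Kᵢ + α·Naᵢ) = Kₒ + α·Naₒ → α = (1.7836·125.0 − 7.04) / (131.0 − 1.7836·16.6)
α = (223 − 7.04) / (131.0 − 29.61) = 215.9/101.4 = 2.13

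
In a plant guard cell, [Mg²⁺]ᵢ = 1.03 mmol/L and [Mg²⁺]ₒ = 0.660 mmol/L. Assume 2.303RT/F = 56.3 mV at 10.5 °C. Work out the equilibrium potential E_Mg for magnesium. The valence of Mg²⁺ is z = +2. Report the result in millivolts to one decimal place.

E = (56.3/z) · log₁₀([Mg²⁺]_out/[Mg²⁺]_in) with z = +2.
= (56.3/2) · log₁₀(0.660/1.03) = 28.15 · log₁₀(0.6408)
= 28.15 · (-0.1933) = -5.44 mV

-5.4 mV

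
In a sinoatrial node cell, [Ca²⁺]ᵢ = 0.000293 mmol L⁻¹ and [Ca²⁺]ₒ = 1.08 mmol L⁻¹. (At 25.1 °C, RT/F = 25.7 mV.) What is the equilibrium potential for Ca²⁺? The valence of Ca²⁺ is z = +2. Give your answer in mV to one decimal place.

E = (25.7/z) · ln([Ca²⁺]_out/[Ca²⁺]_in) with z = +2.
= (25.7/2) · ln(1.08/0.000293) = 12.85 · ln(3686)
= 12.85 · (8.2123) = 105.53 mV

105.5 mV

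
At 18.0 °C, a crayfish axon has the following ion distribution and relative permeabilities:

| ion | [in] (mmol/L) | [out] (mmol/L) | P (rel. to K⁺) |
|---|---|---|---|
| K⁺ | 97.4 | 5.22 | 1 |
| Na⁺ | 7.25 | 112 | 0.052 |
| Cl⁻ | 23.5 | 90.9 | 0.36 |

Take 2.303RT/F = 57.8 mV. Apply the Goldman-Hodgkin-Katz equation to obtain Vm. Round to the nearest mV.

Vm = 57.8 · log₁₀[(Σ P·[cation]ₒ + Σ P·[anion]ᵢ) / (Σ P·[cation]ᵢ + Σ P·[anion]ₒ)]
Numerator = 1×5.22 + 0.052×112 + 0.36×23.5 = 19.5
Denominator = 1×97.4 + 0.052×7.25 + 0.36×90.9 = 130.5
Vm = 57.8 · log₁₀(0.14945) = 57.8 × (-0.8255) = -47.71 mV

-48 mV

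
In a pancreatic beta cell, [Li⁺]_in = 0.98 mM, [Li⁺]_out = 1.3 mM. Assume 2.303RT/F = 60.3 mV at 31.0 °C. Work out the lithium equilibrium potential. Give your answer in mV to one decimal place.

E = (60.3/z) · log₁₀([Li⁺]_out/[Li⁺]_in) with z = +1.
= (60.3/1) · log₁₀(1.3/0.98) = 60.30 · log₁₀(1.327)
= 60.30 · (0.1227) = 7.40 mV

7.4 mV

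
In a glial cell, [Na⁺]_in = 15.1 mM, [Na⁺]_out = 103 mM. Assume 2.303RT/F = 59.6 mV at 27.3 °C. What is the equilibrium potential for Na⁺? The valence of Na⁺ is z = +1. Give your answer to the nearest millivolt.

50 mV

E = (59.6/z) · log₁₀([Na⁺]_out/[Na⁺]_in) with z = +1.
= (59.6/1) · log₁₀(103/15.1) = 59.60 · log₁₀(6.821)
= 59.60 · (0.8339) = 49.70 mV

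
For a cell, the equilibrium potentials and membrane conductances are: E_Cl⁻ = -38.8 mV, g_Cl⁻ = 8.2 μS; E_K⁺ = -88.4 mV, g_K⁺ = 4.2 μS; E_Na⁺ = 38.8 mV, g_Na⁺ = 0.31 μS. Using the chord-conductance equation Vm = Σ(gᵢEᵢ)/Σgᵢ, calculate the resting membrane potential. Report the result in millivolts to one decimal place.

-53.3 mV

Σ gᵢEᵢ = 8.2·(-38.8) + 4.2·(-88.4) + 0.31·(38.8) = -677.41
Σ gᵢ = 8.2 + 4.2 + 0.31 = 12.71
Vm = -677.41 / 12.71 = -53.30 mV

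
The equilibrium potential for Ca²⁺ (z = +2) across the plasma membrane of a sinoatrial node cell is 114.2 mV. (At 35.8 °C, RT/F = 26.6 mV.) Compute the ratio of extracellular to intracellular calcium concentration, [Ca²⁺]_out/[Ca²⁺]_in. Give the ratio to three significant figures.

ln([out]/[in]) = E·z/(26.6) = 114.2 × 2 / 26.6 = 8.5865
[out]/[in] = e^(8.5865) = 5359

5360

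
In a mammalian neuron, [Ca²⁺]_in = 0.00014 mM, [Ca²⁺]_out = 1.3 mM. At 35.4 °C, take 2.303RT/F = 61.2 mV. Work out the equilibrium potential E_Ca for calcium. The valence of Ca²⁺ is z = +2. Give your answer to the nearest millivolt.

E = (61.2/z) · log₁₀([Ca²⁺]_out/[Ca²⁺]_in) with z = +2.
= (61.2/2) · log₁₀(1.3/0.00014) = 30.60 · log₁₀(9286)
= 30.60 · (3.9678) = 121.42 mV

121 mV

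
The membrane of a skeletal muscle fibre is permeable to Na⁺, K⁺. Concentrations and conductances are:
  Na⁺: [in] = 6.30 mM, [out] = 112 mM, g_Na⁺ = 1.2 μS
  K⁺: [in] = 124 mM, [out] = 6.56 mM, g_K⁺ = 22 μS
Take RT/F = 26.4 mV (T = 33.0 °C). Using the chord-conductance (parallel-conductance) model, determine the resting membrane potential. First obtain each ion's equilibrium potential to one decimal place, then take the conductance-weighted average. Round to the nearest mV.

E_Na⁺ = (26.4/1)·ln(112/6.30) = 76.0 mV
E_K⁺ = (26.4/1)·ln(6.56/124) = -77.6 mV
Vm = (Σ gᵢEᵢ)/(Σ gᵢ) = (1.2·76.0 + 22·-77.6) / (1.2 + 22)
= -1616.00 / 23.2 = -69.66 mV

-70 mV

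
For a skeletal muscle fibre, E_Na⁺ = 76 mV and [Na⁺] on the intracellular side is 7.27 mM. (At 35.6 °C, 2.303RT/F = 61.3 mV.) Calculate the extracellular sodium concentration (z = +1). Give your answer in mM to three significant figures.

Nernst: E = (61.3/1) · log₁₀([out]/[in]), so log₁₀([out]/[in]) = 76.0 × 1 / 61.3 = 1.2398.
[out]/[in] = 10^(1.2398) = 17.37.
[out] = 17.37 × 7.27 = 126.3 mM.

126 mM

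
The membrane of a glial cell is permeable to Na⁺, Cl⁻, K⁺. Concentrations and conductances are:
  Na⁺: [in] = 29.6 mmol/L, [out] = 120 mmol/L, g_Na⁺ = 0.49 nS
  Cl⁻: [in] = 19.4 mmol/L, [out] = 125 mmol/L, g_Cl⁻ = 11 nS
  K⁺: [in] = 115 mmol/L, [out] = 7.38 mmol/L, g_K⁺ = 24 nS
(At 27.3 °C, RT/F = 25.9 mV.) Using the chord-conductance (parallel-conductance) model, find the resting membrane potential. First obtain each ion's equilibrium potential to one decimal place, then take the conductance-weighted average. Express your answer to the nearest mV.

E_Na⁺ = (25.9/1)·ln(120/29.6) = 36.3 mV
E_Cl⁻ = (25.9/-1)·ln(125/19.4) = -48.3 mV
E_K⁺ = (25.9/1)·ln(7.38/115) = -71.1 mV
Vm = (Σ gᵢEᵢ)/(Σ gᵢ) = (0.49·36.3 + 11·-48.3 + 24·-71.1) / (0.49 + 11 + 24)
= -2219.91 / 35.49 = -62.55 mV

-63 mV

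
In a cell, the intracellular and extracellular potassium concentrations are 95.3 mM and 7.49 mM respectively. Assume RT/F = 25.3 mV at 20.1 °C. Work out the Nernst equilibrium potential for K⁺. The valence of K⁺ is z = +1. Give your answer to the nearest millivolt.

E = (25.3/z) · ln([K⁺]_out/[K⁺]_in) with z = +1.
= (25.3/1) · ln(7.49/95.3) = 25.30 · ln(0.07859)
= 25.30 · (-2.5435) = -64.35 mV

-64 mV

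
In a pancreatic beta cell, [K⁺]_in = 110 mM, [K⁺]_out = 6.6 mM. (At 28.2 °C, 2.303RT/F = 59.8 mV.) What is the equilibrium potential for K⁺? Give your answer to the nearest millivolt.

E = (59.8/z) · log₁₀([K⁺]_out/[K⁺]_in) with z = +1.
= (59.8/1) · log₁₀(6.6/110) = 59.80 · log₁₀(0.06)
= 59.80 · (-1.2218) = -73.07 mV

-73 mV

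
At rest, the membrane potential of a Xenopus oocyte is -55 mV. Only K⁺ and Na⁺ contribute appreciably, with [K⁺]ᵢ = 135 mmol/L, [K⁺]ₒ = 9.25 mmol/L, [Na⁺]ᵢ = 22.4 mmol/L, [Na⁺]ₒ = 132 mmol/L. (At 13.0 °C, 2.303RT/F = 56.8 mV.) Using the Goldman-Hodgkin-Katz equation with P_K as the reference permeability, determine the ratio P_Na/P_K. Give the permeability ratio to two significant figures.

Let α = P_Na/P_K. GHK: Vm = 56.8·log₁₀[(Kₒ + α·Naₒ)/(Kᵢ + α·Naᵢ)].
10^(Vm/56.8) = 10^(-55.0/56.8) = 0.10757
So 0.10757·(Kᵢ + α·Naᵢ) = Kₒ + α·Naₒ → α = (0.10757·135.0 − 9.25) / (132.0 − 0.10757·22.4)
α = (14.52 − 9.25) / (132.0 − 2.41) = 5.272/129.6 = 0.04068

0.041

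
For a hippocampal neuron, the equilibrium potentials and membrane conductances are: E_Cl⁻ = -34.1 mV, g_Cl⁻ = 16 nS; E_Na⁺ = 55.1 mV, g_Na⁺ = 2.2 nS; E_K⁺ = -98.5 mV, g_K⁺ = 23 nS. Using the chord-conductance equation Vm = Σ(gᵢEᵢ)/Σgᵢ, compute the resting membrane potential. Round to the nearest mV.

Σ gᵢEᵢ = 16·(-34.1) + 2.2·(55.1) + 23·(-98.5) = -2689.88
Σ gᵢ = 16 + 2.2 + 23 = 41.2
Vm = -2689.88 / 41.2 = -65.29 mV

-65 mV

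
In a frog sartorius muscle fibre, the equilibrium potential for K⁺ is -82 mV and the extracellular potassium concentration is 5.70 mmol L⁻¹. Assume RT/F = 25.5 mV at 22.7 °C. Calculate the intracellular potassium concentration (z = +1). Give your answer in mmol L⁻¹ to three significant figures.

142 mmol L⁻¹

Nernst: E = (25.5/1) · ln([out]/[in]), so ln([out]/[in]) = -82.0 × 1 / 25.5 = -3.2157.
[out]/[in] = e^(-3.2157) = 0.04013.
[in] = 5.70 / 0.04013 = 142 mmol L⁻¹.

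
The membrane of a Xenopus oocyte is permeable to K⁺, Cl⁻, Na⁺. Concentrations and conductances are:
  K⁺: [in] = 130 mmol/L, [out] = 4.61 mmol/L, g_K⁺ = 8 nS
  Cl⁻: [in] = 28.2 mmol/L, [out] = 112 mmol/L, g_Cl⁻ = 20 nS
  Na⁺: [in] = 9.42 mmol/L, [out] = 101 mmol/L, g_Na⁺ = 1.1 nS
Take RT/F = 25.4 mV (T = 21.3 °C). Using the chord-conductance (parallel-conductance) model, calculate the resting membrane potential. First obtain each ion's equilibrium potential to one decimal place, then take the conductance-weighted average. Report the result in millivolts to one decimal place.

E_K⁺ = (25.4/1)·ln(4.61/130) = -84.8 mV
E_Cl⁻ = (25.4/-1)·ln(112/28.2) = -35.0 mV
E_Na⁺ = (25.4/1)·ln(101/9.42) = 60.3 mV
Vm = (Σ gᵢEᵢ)/(Σ gᵢ) = (8·-84.8 + 20·-35.0 + 1.1·60.3) / (8 + 20 + 1.1)
= -1312.07 / 29.1 = -45.09 mV

-45.1 mV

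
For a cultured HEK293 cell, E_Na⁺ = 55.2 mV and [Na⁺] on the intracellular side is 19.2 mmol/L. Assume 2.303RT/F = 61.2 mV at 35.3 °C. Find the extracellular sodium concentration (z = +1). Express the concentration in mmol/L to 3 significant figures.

153 mmol/L

Nernst: E = (61.2/1) · log₁₀([out]/[in]), so log₁₀([out]/[in]) = 55.2 × 1 / 61.2 = 0.9020.
[out]/[in] = 10^(0.9020) = 7.979.
[out] = 7.979 × 19.2 = 153.2 mmol/L.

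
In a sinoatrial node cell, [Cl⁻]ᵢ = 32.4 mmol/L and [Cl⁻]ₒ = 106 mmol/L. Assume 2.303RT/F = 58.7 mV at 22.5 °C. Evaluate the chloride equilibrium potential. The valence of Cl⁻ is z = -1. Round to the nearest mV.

-30 mV

E = (58.7/z) · log₁₀([Cl⁻]_out/[Cl⁻]_in) with z = -1.
For an anion, dividing by z = -1 reverses the sign.
= (58.7/-1) · log₁₀(106/32.4) = -58.70 · log₁₀(3.272)
= -58.70 · (0.5148) = -30.22 mV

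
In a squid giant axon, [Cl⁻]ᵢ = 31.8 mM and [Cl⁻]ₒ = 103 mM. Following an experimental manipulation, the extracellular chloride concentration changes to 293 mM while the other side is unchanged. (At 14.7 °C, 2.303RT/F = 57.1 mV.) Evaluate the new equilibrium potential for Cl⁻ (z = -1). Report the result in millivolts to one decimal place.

After the shift: [Cl⁻]_out = 293, [Cl⁻]_in = 31.8 mM.
E_new = (57.1/-1)·log₁₀(293/31.8) = -57.10 · (0.9644) = -55.07 mV

-55.1 mV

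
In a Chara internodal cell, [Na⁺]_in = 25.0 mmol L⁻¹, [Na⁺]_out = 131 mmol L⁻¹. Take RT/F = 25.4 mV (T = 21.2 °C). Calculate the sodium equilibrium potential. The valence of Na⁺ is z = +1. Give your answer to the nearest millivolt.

E = (25.4/z) · ln([Na⁺]_out/[Na⁺]_in) with z = +1.
= (25.4/1) · ln(131/25.0) = 25.40 · ln(5.24)
= 25.40 · (1.6563) = 42.07 mV

42 mV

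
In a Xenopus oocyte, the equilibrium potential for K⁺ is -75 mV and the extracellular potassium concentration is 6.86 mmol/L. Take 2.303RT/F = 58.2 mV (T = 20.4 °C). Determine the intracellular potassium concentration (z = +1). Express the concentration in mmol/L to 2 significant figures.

Nernst: E = (58.2/1) · log₁₀([out]/[in]), so log₁₀([out]/[in]) = -75.0 × 1 / 58.2 = -1.2887.
[out]/[in] = 10^(-1.2887) = 0.05144.
[in] = 6.86 / 0.05144 = 133.3 mmol/L.

130 mmol/L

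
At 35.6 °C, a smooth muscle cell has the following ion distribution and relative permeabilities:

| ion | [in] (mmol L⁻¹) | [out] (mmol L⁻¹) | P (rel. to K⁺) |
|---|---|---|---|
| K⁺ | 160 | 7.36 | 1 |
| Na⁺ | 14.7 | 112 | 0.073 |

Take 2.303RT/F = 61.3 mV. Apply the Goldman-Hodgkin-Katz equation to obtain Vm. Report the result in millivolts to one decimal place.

-62.3 mV

Vm = 61.3 · log₁₀[(Σ P·[cation]ₒ + Σ P·[anion]ᵢ) / (Σ P·[cation]ᵢ + Σ P·[anion]ₒ)]
Numerator = 1×7.36 + 0.073×112 = 15.54
Denominator = 1×160 + 0.073×14.7 = 161.1
Vm = 61.3 · log₁₀(0.096453) = 61.3 × (-1.0157) = -62.26 mV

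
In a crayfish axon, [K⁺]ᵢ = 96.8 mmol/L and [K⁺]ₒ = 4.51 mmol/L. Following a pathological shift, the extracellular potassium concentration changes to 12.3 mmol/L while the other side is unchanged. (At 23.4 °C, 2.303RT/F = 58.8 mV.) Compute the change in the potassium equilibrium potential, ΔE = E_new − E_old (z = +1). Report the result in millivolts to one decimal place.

E_old = (58.8/1)·log₁₀(4.51/96.8) = -78.30 mV
E_new = (58.8/1)·log₁₀(12.3/96.8) = -52.68 mV
ΔE = -52.68 − (-78.30) = 25.62 mV

25.6 mV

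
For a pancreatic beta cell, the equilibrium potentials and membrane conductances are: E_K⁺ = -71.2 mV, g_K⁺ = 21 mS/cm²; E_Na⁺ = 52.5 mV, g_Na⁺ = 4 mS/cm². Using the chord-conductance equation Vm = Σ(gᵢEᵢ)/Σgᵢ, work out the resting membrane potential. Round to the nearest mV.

Σ gᵢEᵢ = 21·(-71.2) + 4·(52.5) = -1285.20
Σ gᵢ = 21 + 4 = 25
Vm = -1285.20 / 25 = -51.41 mV

-51 mV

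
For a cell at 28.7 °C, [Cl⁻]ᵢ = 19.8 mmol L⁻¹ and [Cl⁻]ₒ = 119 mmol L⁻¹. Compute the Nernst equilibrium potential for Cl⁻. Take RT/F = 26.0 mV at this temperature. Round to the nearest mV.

E = (26.0/z) · ln([Cl⁻]_out/[Cl⁻]_in) with z = -1.
For an anion, dividing by z = -1 reverses the sign.
= (26.0/-1) · ln(119/19.8) = -26.00 · ln(6.01)
= -26.00 · (1.7934) = -46.63 mV

-47 mV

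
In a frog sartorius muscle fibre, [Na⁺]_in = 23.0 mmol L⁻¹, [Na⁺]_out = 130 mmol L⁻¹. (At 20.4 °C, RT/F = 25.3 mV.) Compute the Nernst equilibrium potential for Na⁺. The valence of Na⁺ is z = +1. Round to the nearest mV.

E = (25.3/z) · ln([Na⁺]_out/[Na⁺]_in) with z = +1.
= (25.3/1) · ln(130/23.0) = 25.30 · ln(5.652)
= 25.30 · (1.7320) = 43.82 mV

44 mV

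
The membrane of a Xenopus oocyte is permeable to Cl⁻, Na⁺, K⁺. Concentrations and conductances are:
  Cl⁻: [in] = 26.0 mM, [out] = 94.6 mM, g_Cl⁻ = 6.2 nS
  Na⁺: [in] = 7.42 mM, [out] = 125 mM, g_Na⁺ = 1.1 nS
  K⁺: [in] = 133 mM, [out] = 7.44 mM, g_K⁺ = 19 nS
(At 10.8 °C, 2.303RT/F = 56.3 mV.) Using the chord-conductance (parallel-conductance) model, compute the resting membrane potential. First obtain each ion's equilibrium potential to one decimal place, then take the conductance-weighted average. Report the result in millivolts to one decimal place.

E_Cl⁻ = (56.3/-1)·log₁₀(94.6/26.0) = -31.6 mV
E_Na⁺ = (56.3/1)·log₁₀(125/7.42) = 69.1 mV
E_K⁺ = (56.3/1)·log₁₀(7.44/133) = -70.5 mV
Vm = (Σ gᵢEᵢ)/(Σ gᵢ) = (6.2·-31.6 + 1.1·69.1 + 19·-70.5) / (6.2 + 1.1 + 19)
= -1459.41 / 26.3 = -55.49 mV

-55.5 mV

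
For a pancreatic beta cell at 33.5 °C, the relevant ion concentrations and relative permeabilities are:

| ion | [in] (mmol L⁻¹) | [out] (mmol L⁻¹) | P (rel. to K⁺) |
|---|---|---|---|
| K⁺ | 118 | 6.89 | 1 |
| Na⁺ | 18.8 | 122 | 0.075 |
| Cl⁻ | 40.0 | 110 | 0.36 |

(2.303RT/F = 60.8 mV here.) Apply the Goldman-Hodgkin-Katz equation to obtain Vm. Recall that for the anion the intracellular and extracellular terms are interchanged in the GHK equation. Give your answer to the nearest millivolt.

-44 mV

Vm = 60.8 · log₁₀[(Σ P·[cation]ₒ + Σ P·[anion]ᵢ) / (Σ P·[cation]ᵢ + Σ P·[anion]ₒ)]
Numerator = 1×6.89 + 0.075×122 + 0.36×40.0 = 30.44
Denominator = 1×118 + 0.075×18.8 + 0.36×110 = 159
Vm = 60.8 · log₁₀(0.19143) = 60.8 × (-0.7180) = -43.65 mV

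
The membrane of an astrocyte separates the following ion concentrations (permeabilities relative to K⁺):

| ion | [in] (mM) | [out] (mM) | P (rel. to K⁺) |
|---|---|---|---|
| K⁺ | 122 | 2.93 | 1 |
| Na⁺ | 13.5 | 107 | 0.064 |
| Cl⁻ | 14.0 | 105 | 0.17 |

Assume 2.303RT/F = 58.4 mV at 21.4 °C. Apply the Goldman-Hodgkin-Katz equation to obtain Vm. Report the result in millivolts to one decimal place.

-62.1 mV

Vm = 58.4 · log₁₀[(Σ P·[cation]ₒ + Σ P·[anion]ᵢ) / (Σ P·[cation]ᵢ + Σ P·[anion]ₒ)]
Numerator = 1×2.93 + 0.064×107 + 0.17×14.0 = 12.16
Denominator = 1×122 + 0.064×13.5 + 0.17×105 = 140.7
Vm = 58.4 · log₁₀(0.086402) = 58.4 × (-1.0635) = -62.11 mV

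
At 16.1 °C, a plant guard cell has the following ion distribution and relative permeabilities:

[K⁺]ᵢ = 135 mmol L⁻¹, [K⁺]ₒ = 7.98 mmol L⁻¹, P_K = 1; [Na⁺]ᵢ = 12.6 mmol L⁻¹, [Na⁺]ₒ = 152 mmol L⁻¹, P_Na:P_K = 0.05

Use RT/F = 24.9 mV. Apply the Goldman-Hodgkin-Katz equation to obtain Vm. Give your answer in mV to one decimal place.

Vm = 24.9 · ln[(Σ P·[cation]ₒ + Σ P·[anion]ᵢ) / (Σ P·[cation]ᵢ + Σ P·[anion]ₒ)]
Numerator = 1×7.98 + 0.05×152 = 15.58
Denominator = 1×135 + 0.05×12.6 = 135.6
Vm = 24.9 · ln(0.11487) = 24.9 × (-2.1639) = -53.88 mV

-53.9 mV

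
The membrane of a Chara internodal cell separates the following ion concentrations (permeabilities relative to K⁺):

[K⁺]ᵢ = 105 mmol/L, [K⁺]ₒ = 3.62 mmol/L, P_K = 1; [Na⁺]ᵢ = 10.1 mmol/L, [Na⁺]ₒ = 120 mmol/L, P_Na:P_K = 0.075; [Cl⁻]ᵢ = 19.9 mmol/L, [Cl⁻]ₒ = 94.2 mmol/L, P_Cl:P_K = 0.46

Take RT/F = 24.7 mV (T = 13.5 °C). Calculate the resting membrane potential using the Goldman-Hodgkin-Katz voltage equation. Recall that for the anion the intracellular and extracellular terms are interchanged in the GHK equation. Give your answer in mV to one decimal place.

-47.5 mV

Vm = 24.7 · ln[(Σ P·[cation]ₒ + Σ P·[anion]ᵢ) / (Σ P·[cation]ᵢ + Σ P·[anion]ₒ)]
Numerator = 1×3.62 + 0.075×120 + 0.46×19.9 = 21.77
Denominator = 1×105 + 0.075×10.1 + 0.46×94.2 = 149.1
Vm = 24.7 · ln(0.14605) = 24.7 × (-1.9238) = -47.52 mV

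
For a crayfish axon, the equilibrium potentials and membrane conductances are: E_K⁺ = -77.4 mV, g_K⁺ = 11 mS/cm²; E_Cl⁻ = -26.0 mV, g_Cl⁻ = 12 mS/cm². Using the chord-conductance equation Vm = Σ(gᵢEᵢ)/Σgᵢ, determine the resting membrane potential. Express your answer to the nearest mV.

Σ gᵢEᵢ = 11·(-77.4) + 12·(-26.0) = -1163.40
Σ gᵢ = 11 + 12 = 23
Vm = -1163.40 / 23 = -50.58 mV

-51 mV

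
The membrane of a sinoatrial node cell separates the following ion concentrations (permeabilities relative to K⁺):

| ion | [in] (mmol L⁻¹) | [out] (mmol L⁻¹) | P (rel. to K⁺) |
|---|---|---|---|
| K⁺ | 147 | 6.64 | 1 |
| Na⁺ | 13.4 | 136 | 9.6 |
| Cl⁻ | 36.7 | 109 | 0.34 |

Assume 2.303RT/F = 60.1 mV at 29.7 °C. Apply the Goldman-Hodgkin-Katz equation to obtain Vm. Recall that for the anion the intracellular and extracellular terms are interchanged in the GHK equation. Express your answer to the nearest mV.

38 mV

Vm = 60.1 · log₁₀[(Σ P·[cation]ₒ + Σ P·[anion]ᵢ) / (Σ P·[cation]ᵢ + Σ P·[anion]ₒ)]
Numerator = 1×6.64 + 9.6×136 + 0.34×36.7 = 1325
Denominator = 1×147 + 9.6×13.4 + 0.34×109 = 312.7
Vm = 60.1 · log₁₀(4.2364) = 60.1 × (0.6270) = 37.68 mV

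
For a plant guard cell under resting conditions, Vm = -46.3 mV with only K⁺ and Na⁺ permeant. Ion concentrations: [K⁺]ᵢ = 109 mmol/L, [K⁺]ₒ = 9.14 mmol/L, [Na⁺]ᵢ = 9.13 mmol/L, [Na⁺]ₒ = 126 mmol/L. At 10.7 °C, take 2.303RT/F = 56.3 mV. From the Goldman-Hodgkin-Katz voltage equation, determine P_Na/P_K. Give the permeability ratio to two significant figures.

Let α = P_Na/P_K. GHK: Vm = 56.3·log₁₀[(Kₒ + α·Naₒ)/(Kᵢ + α·Naᵢ)].
10^(Vm/56.3) = 10^(-46.3/56.3) = 0.15053
So 0.15053·(Kᵢ + α·Naᵢ) = Kₒ + α·Naₒ → α = (0.15053·109.0 − 9.14) / (126.0 − 0.15053·9.13)
α = (16.41 − 9.14) / (126.0 − 1.374) = 7.268/124.6 = 0.05832

0.058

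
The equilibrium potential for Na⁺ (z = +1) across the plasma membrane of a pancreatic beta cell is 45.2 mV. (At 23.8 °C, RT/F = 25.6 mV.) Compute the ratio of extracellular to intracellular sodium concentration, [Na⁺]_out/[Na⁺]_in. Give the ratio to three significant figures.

5.85

ln([out]/[in]) = E·z/(25.6) = 45.2 × 1 / 25.6 = 1.7656
[out]/[in] = e^(1.7656) = 5.845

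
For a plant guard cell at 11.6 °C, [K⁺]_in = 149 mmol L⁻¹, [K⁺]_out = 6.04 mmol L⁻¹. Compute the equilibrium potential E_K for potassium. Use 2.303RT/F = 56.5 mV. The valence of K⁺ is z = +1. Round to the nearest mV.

-79 mV

E = (56.5/z) · log₁₀([K⁺]_out/[K⁺]_in) with z = +1.
= (56.5/1) · log₁₀(6.04/149) = 56.50 · log₁₀(0.04054)
= 56.50 · (-1.3921) = -78.66 mV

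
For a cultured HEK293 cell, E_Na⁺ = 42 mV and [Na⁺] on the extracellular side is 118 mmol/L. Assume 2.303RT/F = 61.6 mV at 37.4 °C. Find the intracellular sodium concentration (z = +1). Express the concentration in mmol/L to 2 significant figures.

25 mmol/L

Nernst: E = (61.6/1) · log₁₀([out]/[in]), so log₁₀([out]/[in]) = 42.0 × 1 / 61.6 = 0.6818.
[out]/[in] = 10^(0.6818) = 4.806.
[in] = 118 / 4.806 = 24.55 mmol/L.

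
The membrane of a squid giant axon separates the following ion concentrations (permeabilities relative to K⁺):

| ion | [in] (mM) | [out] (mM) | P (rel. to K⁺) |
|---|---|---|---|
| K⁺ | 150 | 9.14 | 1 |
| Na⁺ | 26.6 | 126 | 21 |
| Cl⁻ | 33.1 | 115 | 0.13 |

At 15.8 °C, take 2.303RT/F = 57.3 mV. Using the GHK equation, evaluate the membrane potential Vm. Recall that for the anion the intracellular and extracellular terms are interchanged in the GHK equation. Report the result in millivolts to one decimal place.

Vm = 57.3 · log₁₀[(Σ P·[cation]ₒ + Σ P·[anion]ᵢ) / (Σ P·[cation]ᵢ + Σ P·[anion]ₒ)]
Numerator = 1×9.14 + 21×126 + 0.13×33.1 = 2659
Denominator = 1×150 + 21×26.6 + 0.13×115 = 723.6
Vm = 57.3 · log₁₀(3.6755) = 57.3 × (0.5653) = 32.39 mV

32.4 mV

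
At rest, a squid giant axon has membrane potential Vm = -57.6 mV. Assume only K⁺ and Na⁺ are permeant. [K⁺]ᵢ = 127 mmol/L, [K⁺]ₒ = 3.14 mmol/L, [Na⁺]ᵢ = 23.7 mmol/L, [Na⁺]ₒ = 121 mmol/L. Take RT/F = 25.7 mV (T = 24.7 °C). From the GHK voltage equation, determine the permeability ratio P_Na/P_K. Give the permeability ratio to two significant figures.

Let α = P_Na/P_K. GHK: Vm = 25.7·ln[(Kₒ + α·Naₒ)/(Kᵢ + α·Naᵢ)].
e^(Vm/25.7) = e^(-57.6/25.7) = 0.10633
So 0.10633·(Kᵢ + α·Naᵢ) = Kₒ + α·Naₒ → α = (0.10633·127.0 − 3.14) / (121.0 − 0.10633·23.7)
α = (13.5 − 3.14) / (121.0 − 2.52) = 10.36/118.5 = 0.08747

0.087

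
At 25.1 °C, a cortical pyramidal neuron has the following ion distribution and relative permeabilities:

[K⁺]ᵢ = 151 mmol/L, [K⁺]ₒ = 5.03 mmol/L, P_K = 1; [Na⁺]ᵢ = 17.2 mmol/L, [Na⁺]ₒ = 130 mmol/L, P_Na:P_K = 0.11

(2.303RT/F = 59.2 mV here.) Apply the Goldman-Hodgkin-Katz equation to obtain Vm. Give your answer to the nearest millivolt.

Vm = 59.2 · log₁₀[(Σ P·[cation]ₒ + Σ P·[anion]ᵢ) / (Σ P·[cation]ᵢ + Σ P·[anion]ₒ)]
Numerator = 1×5.03 + 0.11×130 = 19.33
Denominator = 1×151 + 0.11×17.2 = 152.9
Vm = 59.2 · log₁₀(0.12643) = 59.2 × (-0.8982) = -53.17 mV

-53 mV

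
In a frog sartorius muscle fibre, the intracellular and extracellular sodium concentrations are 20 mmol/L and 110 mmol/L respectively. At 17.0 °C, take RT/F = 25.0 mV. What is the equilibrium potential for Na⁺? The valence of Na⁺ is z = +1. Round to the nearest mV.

43 mV

E = (25.0/z) · ln([Na⁺]_out/[Na⁺]_in) with z = +1.
= (25.0/1) · ln(110/20) = 25.00 · ln(5.5)
= 25.00 · (1.7047) = 42.62 mV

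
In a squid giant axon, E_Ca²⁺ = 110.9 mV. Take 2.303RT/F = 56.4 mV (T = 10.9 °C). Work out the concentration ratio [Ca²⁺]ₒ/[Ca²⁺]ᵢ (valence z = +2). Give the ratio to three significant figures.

8560

log₁₀([out]/[in]) = E·z/(56.4) = 110.9 × 2 / 56.4 = 3.9326
[out]/[in] = 10^(3.9326) = 8563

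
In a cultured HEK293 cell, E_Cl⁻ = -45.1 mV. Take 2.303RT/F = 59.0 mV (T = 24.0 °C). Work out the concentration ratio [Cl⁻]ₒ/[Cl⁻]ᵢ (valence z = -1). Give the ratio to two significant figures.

log₁₀([out]/[in]) = E·z/(59.0) = -45.1 × -1 / 59.0 = 0.7644
[out]/[in] = 10^(0.7644) = 5.813

5.8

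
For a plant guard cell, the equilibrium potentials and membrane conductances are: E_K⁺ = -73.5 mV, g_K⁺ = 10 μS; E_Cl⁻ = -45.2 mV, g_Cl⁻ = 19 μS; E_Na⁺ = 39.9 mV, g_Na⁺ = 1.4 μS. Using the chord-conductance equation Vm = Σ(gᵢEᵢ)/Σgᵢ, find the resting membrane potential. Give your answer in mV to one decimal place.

Σ gᵢEᵢ = 10·(-73.5) + 19·(-45.2) + 1.4·(39.9) = -1537.94
Σ gᵢ = 10 + 19 + 1.4 = 30.4
Vm = -1537.94 / 30.4 = -50.59 mV

-50.6 mV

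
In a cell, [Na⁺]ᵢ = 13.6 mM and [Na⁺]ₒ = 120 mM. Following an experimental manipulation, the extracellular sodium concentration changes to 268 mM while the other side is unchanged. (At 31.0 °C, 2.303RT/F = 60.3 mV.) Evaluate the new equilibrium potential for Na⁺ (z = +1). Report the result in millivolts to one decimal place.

After the shift: [Na⁺]_out = 268, [Na⁺]_in = 13.6 mM.
E_new = (60.3/1)·log₁₀(268/13.6) = 60.30 · (1.2946) = 78.06 mV

78.1 mV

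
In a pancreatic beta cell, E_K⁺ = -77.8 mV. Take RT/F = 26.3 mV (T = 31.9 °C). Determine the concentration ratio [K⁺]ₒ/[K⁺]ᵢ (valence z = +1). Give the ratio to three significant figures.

ln([out]/[in]) = E·z/(26.3) = -77.8 × 1 / 26.3 = -2.9582
[out]/[in] = e^(-2.9582) = 0.05191

0.0519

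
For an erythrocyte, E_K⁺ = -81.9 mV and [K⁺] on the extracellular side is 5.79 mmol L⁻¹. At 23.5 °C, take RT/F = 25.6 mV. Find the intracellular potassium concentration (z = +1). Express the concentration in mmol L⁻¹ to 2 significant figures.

140 mmol L⁻¹

Nernst: E = (25.6/1) · ln([out]/[in]), so ln([out]/[in]) = -81.9 × 1 / 25.6 = -3.1992.
[out]/[in] = e^(-3.1992) = 0.04079.
[in] = 5.79 / 0.04079 = 141.9 mmol L⁻¹.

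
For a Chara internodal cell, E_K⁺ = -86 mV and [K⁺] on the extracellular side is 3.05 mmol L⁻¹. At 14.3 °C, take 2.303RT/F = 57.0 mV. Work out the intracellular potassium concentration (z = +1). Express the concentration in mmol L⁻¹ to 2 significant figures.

98 mmol L⁻¹

Nernst: E = (57.0/1) · log₁₀([out]/[in]), so log₁₀([out]/[in]) = -86.0 × 1 / 57.0 = -1.5088.
[out]/[in] = 10^(-1.5088) = 0.03099.
[in] = 3.05 / 0.03099 = 98.42 mmol L⁻¹.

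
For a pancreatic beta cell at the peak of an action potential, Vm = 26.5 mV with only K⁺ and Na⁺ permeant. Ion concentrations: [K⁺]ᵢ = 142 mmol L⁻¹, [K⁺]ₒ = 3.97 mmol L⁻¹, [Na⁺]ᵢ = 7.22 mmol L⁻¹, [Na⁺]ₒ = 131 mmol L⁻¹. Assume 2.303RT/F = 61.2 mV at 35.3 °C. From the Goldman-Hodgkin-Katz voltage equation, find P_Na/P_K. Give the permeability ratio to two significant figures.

3.4

Let α = P_Na/P_K. GHK: Vm = 61.2·log₁₀[(Kₒ + α·Naₒ)/(Kᵢ + α·Naᵢ)].
10^(Vm/61.2) = 10^(26.5/61.2) = 2.7102
So 2.7102·(Kᵢ + α·Naᵢ) = Kₒ + α·Naₒ → α = (2.7102·142.0 − 3.97) / (131.0 − 2.7102·7.22)
α = (384.9 − 3.97) / (131.0 − 19.57) = 380.9/111.4 = 3.418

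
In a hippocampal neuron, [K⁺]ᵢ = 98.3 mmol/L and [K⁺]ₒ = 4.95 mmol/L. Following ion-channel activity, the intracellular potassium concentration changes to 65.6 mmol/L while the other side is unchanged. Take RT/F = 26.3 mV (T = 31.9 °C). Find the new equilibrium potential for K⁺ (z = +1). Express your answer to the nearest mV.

-68 mV

After the shift: [K⁺]_out = 4.95, [K⁺]_in = 65.6 mmol/L.
E_new = (26.3/1)·ln(4.95/65.6) = 26.30 · (-2.5842) = -67.96 mV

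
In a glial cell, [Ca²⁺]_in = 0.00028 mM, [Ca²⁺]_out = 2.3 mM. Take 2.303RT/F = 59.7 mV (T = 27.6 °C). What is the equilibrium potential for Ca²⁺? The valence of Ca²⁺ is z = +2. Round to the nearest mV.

117 mV

E = (59.7/z) · log₁₀([Ca²⁺]_out/[Ca²⁺]_in) with z = +2.
= (59.7/2) · log₁₀(2.3/0.00028) = 29.85 · log₁₀(8214)
= 29.85 · (3.9146) = 116.85 mV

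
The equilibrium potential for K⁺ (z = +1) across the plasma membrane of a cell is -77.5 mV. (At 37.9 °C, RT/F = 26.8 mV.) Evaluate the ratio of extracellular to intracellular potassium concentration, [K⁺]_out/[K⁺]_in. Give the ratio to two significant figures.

ln([out]/[in]) = E·z/(26.8) = -77.5 × 1 / 26.8 = -2.8918
[out]/[in] = e^(-2.8918) = 0.05548

0.055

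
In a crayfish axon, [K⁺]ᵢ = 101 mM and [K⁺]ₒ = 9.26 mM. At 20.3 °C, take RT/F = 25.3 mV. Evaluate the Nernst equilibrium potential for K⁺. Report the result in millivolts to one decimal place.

E = (25.3/z) · ln([K⁺]_out/[K⁺]_in) with z = +1.
= (25.3/1) · ln(9.26/101) = 25.30 · ln(0.09168)
= 25.30 · (-2.3894) = -60.45 mV

-60.5 mV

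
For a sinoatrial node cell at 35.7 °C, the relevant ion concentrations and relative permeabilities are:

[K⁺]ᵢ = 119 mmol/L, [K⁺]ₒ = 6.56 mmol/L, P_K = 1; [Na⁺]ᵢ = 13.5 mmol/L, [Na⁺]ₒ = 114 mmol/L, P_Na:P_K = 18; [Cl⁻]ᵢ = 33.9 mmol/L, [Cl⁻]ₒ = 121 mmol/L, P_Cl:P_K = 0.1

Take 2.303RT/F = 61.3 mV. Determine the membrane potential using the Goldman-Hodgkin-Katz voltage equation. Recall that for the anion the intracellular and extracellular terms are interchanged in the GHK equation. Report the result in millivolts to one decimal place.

45.4 mV

Vm = 61.3 · log₁₀[(Σ P·[cation]ₒ + Σ P·[anion]ᵢ) / (Σ P·[cation]ᵢ + Σ P·[anion]ₒ)]
Numerator = 1×6.56 + 18×114 + 0.1×33.9 = 2062
Denominator = 1×119 + 18×13.5 + 0.1×121 = 374.1
Vm = 61.3 · log₁₀(5.5118) = 61.3 × (0.7413) = 45.44 mV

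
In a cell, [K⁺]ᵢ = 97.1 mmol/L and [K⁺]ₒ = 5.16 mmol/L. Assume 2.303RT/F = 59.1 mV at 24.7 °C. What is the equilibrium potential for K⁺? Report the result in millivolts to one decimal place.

E = (59.1/z) · log₁₀([K⁺]_out/[K⁺]_in) with z = +1.
= (59.1/1) · log₁₀(5.16/97.1) = 59.10 · log₁₀(0.05314)
= 59.10 · (-1.2746) = -75.33 mV

-75.3 mV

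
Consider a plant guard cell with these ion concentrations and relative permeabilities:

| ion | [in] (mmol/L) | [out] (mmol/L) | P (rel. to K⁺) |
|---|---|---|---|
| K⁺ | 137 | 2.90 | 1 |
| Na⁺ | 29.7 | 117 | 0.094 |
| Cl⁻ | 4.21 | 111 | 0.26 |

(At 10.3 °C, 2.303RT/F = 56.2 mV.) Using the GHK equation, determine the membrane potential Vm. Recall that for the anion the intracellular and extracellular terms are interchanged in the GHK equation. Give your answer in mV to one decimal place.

Vm = 56.2 · log₁₀[(Σ P·[cation]ₒ + Σ P·[anion]ᵢ) / (Σ P·[cation]ᵢ + Σ P·[anion]ₒ)]
Numerator = 1×2.90 + 0.094×117 + 0.26×4.21 = 14.99
Denominator = 1×137 + 0.094×29.7 + 0.26×111 = 168.7
Vm = 56.2 · log₁₀(0.088897) = 56.2 × (-1.0511) = -59.07 mV

-59.1 mV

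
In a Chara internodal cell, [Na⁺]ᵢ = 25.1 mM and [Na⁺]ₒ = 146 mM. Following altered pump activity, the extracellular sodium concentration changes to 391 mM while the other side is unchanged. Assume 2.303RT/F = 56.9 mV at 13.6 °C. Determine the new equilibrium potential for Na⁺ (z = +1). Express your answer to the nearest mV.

After the shift: [Na⁺]_out = 391, [Na⁺]_in = 25.1 mM.
E_new = (56.9/1)·log₁₀(391/25.1) = 56.90 · (1.1925) = 67.85 mV

68 mV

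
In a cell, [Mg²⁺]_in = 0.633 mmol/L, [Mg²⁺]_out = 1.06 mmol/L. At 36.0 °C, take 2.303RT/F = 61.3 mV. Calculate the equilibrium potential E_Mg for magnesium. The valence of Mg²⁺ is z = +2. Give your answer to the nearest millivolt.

7 mV

E = (61.3/z) · log₁₀([Mg²⁺]_out/[Mg²⁺]_in) with z = +2.
= (61.3/2) · log₁₀(1.06/0.633) = 30.65 · log₁₀(1.675)
= 30.65 · (0.2239) = 6.86 mV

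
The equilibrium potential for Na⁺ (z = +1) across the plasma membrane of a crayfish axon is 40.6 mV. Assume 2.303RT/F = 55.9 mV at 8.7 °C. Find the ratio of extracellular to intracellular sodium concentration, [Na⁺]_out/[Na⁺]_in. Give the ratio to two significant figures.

5.3

log₁₀([out]/[in]) = E·z/(55.9) = 40.6 × 1 / 55.9 = 0.7263
[out]/[in] = 10^(0.7263) = 5.325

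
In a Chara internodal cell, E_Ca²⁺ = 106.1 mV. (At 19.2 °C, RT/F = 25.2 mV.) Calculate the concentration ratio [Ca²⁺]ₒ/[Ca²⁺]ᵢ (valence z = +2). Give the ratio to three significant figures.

ln([out]/[in]) = E·z/(25.2) = 106.1 × 2 / 25.2 = 8.4206
[out]/[in] = e^(8.4206) = 4540

4540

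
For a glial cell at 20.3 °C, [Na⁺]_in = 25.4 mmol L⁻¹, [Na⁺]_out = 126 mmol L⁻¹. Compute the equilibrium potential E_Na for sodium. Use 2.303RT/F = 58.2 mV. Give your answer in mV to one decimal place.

40.5 mV

E = (58.2/z) · log₁₀([Na⁺]_out/[Na⁺]_in) with z = +1.
= (58.2/1) · log₁₀(126/25.4) = 58.20 · log₁₀(4.961)
= 58.20 · (0.6955) = 40.48 mV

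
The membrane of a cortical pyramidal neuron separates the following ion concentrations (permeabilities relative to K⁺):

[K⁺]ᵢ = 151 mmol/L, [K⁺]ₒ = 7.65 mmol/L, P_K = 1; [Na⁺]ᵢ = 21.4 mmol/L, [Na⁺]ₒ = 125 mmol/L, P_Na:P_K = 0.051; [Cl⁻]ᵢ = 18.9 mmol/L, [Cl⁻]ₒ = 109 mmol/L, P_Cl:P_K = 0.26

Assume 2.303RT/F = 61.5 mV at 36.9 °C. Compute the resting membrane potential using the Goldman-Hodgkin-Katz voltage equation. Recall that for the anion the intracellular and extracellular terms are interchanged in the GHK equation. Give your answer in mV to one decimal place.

Vm = 61.5 · log₁₀[(Σ P·[cation]ₒ + Σ P·[anion]ᵢ) / (Σ P·[cation]ᵢ + Σ P·[anion]ₒ)]
Numerator = 1×7.65 + 0.051×125 + 0.26×18.9 = 18.94
Denominator = 1×151 + 0.051×21.4 + 0.26×109 = 180.4
Vm = 61.5 · log₁₀(0.10497) = 61.5 × (-0.9790) = -60.21 mV

-60.2 mV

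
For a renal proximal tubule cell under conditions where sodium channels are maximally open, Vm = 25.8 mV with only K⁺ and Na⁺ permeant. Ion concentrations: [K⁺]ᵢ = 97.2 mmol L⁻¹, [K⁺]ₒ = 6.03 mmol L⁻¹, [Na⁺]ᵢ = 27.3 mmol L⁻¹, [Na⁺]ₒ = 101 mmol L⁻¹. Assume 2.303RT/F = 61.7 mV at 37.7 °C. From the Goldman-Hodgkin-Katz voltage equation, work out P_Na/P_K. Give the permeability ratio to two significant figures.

Let α = P_Na/P_K. GHK: Vm = 61.7·log₁₀[(Kₒ + α·Naₒ)/(Kᵢ + α·Naᵢ)].
10^(Vm/61.7) = 10^(25.8/61.7) = 2.6191
So 2.6191·(Kᵢ + α·Naᵢ) = Kₒ + α·Naₒ → α = (2.6191·97.2 − 6.03) / (101.0 − 2.6191·27.3)
α = (254.6 − 6.03) / (101.0 − 71.5) = 248.5/29.5 = 8.426

8.4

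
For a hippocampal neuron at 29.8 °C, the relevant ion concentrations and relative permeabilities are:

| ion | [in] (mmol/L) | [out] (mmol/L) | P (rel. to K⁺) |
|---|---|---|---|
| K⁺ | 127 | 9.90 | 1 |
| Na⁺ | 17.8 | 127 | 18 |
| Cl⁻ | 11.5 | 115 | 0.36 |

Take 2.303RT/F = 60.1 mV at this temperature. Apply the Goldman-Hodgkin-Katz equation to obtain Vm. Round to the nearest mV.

Vm = 60.1 · log₁₀[(Σ P·[cation]ₒ + Σ P·[anion]ᵢ) / (Σ P·[cation]ᵢ + Σ P·[anion]ₒ)]
Numerator = 1×9.90 + 18×127 + 0.36×11.5 = 2300
Denominator = 1×127 + 18×17.8 + 0.36×115 = 488.8
Vm = 60.1 · log₁₀(4.7055) = 60.1 × (0.6726) = 40.42 mV

40 mV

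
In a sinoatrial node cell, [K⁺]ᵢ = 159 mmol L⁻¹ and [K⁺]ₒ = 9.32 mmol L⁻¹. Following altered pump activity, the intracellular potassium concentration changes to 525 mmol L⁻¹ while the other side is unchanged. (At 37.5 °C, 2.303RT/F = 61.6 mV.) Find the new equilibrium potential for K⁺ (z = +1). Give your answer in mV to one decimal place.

-107.8 mV

After the shift: [K⁺]_out = 9.32, [K⁺]_in = 525 mmol L⁻¹.
E_new = (61.6/1)·log₁₀(9.32/525) = 61.60 · (-1.7507) = -107.85 mV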